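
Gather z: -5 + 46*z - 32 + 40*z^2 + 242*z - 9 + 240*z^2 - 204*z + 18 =280*z^2 + 84*z - 28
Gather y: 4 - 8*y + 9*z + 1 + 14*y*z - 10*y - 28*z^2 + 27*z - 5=y*(14*z - 18) - 28*z^2 + 36*z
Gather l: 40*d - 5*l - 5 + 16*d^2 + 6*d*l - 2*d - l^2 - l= 16*d^2 + 38*d - l^2 + l*(6*d - 6) - 5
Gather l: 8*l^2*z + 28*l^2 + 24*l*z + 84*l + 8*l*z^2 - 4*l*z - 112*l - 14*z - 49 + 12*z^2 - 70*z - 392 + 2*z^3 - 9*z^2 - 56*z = l^2*(8*z + 28) + l*(8*z^2 + 20*z - 28) + 2*z^3 + 3*z^2 - 140*z - 441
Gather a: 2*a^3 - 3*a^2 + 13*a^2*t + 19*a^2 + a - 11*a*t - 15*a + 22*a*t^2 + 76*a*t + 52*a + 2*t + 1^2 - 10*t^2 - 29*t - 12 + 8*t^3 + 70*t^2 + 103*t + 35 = 2*a^3 + a^2*(13*t + 16) + a*(22*t^2 + 65*t + 38) + 8*t^3 + 60*t^2 + 76*t + 24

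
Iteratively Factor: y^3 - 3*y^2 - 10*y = (y)*(y^2 - 3*y - 10) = y*(y - 5)*(y + 2)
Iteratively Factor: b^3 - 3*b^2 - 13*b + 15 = (b - 5)*(b^2 + 2*b - 3) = (b - 5)*(b - 1)*(b + 3)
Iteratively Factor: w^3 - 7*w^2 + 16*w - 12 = (w - 2)*(w^2 - 5*w + 6) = (w - 2)^2*(w - 3)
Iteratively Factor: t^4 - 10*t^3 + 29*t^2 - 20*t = (t - 4)*(t^3 - 6*t^2 + 5*t) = t*(t - 4)*(t^2 - 6*t + 5) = t*(t - 5)*(t - 4)*(t - 1)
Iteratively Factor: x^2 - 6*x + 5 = (x - 1)*(x - 5)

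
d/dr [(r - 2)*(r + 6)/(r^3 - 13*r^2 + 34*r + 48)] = (-r^4 - 8*r^3 + 122*r^2 - 216*r + 600)/(r^6 - 26*r^5 + 237*r^4 - 788*r^3 - 92*r^2 + 3264*r + 2304)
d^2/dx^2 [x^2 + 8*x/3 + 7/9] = 2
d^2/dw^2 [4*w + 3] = 0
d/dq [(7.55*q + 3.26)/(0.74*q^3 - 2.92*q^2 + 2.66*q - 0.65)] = (-11.174*q^3 + 14.8088*q^2 + 19.0384*q - 13.5791)/(0.5476*q^6 - 4.3216*q^5 + 12.4632*q^4 - 16.4964*q^3 + 10.8716*q^2 - 3.458*q + 0.4225)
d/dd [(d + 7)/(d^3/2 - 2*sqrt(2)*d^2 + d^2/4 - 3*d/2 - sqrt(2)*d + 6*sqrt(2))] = 4*(2*d^3 - 8*sqrt(2)*d^2 + d^2 - 6*d - 4*sqrt(2)*d + 2*(d + 7)*(-3*d^2 - d + 8*sqrt(2)*d + 2*sqrt(2) + 3) + 24*sqrt(2))/(2*d^3 - 8*sqrt(2)*d^2 + d^2 - 6*d - 4*sqrt(2)*d + 24*sqrt(2))^2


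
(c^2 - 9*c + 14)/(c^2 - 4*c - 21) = (c - 2)/(c + 3)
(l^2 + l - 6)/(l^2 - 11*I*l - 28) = (-l^2 - l + 6)/(-l^2 + 11*I*l + 28)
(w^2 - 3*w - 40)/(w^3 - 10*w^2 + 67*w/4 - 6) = 4*(w + 5)/(4*w^2 - 8*w + 3)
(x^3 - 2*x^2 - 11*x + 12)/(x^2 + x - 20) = (x^2 + 2*x - 3)/(x + 5)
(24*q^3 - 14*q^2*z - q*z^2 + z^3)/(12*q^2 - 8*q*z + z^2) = (-12*q^2 + q*z + z^2)/(-6*q + z)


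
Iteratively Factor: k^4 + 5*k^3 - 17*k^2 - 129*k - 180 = (k + 3)*(k^3 + 2*k^2 - 23*k - 60) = (k - 5)*(k + 3)*(k^2 + 7*k + 12) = (k - 5)*(k + 3)^2*(k + 4)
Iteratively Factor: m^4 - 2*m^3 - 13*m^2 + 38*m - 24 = (m - 2)*(m^3 - 13*m + 12) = (m - 2)*(m + 4)*(m^2 - 4*m + 3) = (m - 3)*(m - 2)*(m + 4)*(m - 1)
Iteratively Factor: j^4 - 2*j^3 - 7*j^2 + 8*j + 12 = (j + 2)*(j^3 - 4*j^2 + j + 6) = (j - 3)*(j + 2)*(j^2 - j - 2) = (j - 3)*(j - 2)*(j + 2)*(j + 1)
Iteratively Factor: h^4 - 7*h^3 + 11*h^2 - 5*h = (h - 1)*(h^3 - 6*h^2 + 5*h) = h*(h - 1)*(h^2 - 6*h + 5) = h*(h - 5)*(h - 1)*(h - 1)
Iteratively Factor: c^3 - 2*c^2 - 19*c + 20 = (c - 5)*(c^2 + 3*c - 4) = (c - 5)*(c - 1)*(c + 4)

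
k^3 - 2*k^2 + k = k*(k - 1)^2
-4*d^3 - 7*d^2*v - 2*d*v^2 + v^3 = (-4*d + v)*(d + v)^2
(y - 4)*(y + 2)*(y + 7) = y^3 + 5*y^2 - 22*y - 56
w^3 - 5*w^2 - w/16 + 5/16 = (w - 5)*(w - 1/4)*(w + 1/4)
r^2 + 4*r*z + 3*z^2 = (r + z)*(r + 3*z)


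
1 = 1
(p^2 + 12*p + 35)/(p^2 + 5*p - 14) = (p + 5)/(p - 2)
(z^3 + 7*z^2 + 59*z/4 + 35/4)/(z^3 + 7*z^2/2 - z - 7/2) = (z + 5/2)/(z - 1)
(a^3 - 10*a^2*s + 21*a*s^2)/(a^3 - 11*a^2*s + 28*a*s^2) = (-a + 3*s)/(-a + 4*s)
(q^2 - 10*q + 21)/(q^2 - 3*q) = (q - 7)/q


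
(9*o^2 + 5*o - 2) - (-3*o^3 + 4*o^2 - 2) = 3*o^3 + 5*o^2 + 5*o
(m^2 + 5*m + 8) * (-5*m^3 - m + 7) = -5*m^5 - 25*m^4 - 41*m^3 + 2*m^2 + 27*m + 56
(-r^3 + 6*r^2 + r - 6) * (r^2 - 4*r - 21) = -r^5 + 10*r^4 - 2*r^3 - 136*r^2 + 3*r + 126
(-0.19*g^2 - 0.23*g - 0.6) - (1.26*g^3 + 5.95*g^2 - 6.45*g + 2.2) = -1.26*g^3 - 6.14*g^2 + 6.22*g - 2.8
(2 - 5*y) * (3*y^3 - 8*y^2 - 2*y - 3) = -15*y^4 + 46*y^3 - 6*y^2 + 11*y - 6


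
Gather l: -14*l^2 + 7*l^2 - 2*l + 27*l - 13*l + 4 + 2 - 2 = -7*l^2 + 12*l + 4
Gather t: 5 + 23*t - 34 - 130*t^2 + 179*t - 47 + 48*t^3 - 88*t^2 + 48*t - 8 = 48*t^3 - 218*t^2 + 250*t - 84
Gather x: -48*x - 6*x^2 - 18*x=-6*x^2 - 66*x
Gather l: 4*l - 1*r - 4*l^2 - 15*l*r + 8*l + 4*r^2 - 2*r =-4*l^2 + l*(12 - 15*r) + 4*r^2 - 3*r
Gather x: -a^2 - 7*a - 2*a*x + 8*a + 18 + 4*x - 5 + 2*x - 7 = -a^2 + a + x*(6 - 2*a) + 6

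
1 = 1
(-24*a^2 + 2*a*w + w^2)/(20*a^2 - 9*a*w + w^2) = (6*a + w)/(-5*a + w)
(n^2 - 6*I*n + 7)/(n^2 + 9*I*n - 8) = (n - 7*I)/(n + 8*I)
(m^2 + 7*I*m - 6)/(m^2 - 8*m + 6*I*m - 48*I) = (m + I)/(m - 8)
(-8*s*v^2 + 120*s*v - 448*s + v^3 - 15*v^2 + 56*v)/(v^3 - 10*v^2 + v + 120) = (-8*s*v + 56*s + v^2 - 7*v)/(v^2 - 2*v - 15)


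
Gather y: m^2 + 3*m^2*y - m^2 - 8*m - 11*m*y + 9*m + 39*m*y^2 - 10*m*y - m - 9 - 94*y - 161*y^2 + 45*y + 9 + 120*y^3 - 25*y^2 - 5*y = 120*y^3 + y^2*(39*m - 186) + y*(3*m^2 - 21*m - 54)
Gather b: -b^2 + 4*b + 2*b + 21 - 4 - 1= -b^2 + 6*b + 16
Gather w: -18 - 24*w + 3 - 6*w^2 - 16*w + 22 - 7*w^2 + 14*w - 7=-13*w^2 - 26*w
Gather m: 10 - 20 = -10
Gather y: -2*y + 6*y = 4*y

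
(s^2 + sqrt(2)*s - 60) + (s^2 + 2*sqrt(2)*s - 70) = 2*s^2 + 3*sqrt(2)*s - 130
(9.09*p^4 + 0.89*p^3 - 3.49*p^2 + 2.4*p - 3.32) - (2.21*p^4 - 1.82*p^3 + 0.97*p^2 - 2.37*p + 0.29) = 6.88*p^4 + 2.71*p^3 - 4.46*p^2 + 4.77*p - 3.61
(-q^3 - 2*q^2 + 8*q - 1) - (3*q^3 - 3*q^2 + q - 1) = -4*q^3 + q^2 + 7*q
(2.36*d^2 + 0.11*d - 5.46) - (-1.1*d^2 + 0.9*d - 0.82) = 3.46*d^2 - 0.79*d - 4.64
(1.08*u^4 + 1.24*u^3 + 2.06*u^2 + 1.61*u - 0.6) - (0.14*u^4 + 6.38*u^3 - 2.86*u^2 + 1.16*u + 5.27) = 0.94*u^4 - 5.14*u^3 + 4.92*u^2 + 0.45*u - 5.87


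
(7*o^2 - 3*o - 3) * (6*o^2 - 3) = 42*o^4 - 18*o^3 - 39*o^2 + 9*o + 9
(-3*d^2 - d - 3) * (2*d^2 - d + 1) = -6*d^4 + d^3 - 8*d^2 + 2*d - 3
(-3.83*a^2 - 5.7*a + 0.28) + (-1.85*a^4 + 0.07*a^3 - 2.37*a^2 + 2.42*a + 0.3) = -1.85*a^4 + 0.07*a^3 - 6.2*a^2 - 3.28*a + 0.58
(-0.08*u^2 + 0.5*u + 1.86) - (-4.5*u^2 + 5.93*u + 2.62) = 4.42*u^2 - 5.43*u - 0.76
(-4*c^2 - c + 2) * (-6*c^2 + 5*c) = 24*c^4 - 14*c^3 - 17*c^2 + 10*c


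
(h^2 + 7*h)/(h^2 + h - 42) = h/(h - 6)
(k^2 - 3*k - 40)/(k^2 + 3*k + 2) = (k^2 - 3*k - 40)/(k^2 + 3*k + 2)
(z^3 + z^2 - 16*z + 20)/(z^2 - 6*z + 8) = (z^2 + 3*z - 10)/(z - 4)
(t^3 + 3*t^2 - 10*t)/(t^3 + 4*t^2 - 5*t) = (t - 2)/(t - 1)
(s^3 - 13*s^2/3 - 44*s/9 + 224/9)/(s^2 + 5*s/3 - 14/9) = (3*s^2 - 20*s + 32)/(3*s - 2)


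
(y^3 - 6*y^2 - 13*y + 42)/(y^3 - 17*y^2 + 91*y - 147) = (y^2 + y - 6)/(y^2 - 10*y + 21)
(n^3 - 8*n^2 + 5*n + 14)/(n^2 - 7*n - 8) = (n^2 - 9*n + 14)/(n - 8)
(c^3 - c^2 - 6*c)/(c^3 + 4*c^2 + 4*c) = (c - 3)/(c + 2)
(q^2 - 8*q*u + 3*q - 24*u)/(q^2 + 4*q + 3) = (q - 8*u)/(q + 1)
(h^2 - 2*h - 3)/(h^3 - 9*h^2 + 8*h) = (h^2 - 2*h - 3)/(h*(h^2 - 9*h + 8))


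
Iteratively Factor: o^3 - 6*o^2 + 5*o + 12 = (o - 4)*(o^2 - 2*o - 3) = (o - 4)*(o + 1)*(o - 3)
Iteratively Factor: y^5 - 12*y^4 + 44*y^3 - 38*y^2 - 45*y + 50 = (y - 1)*(y^4 - 11*y^3 + 33*y^2 - 5*y - 50) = (y - 1)*(y + 1)*(y^3 - 12*y^2 + 45*y - 50) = (y - 2)*(y - 1)*(y + 1)*(y^2 - 10*y + 25) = (y - 5)*(y - 2)*(y - 1)*(y + 1)*(y - 5)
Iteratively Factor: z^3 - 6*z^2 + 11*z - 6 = (z - 3)*(z^2 - 3*z + 2) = (z - 3)*(z - 1)*(z - 2)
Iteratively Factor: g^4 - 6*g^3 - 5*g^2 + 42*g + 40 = (g + 1)*(g^3 - 7*g^2 + 2*g + 40) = (g - 5)*(g + 1)*(g^2 - 2*g - 8) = (g - 5)*(g - 4)*(g + 1)*(g + 2)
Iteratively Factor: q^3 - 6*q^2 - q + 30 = (q - 3)*(q^2 - 3*q - 10) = (q - 5)*(q - 3)*(q + 2)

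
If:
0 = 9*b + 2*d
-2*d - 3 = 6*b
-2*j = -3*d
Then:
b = 1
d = -9/2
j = -27/4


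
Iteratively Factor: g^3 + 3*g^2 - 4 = (g + 2)*(g^2 + g - 2) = (g + 2)^2*(g - 1)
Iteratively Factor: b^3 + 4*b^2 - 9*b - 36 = (b + 4)*(b^2 - 9) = (b - 3)*(b + 4)*(b + 3)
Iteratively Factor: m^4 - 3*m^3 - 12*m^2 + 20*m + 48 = (m - 3)*(m^3 - 12*m - 16) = (m - 4)*(m - 3)*(m^2 + 4*m + 4) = (m - 4)*(m - 3)*(m + 2)*(m + 2)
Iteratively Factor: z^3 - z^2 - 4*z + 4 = (z - 1)*(z^2 - 4) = (z - 2)*(z - 1)*(z + 2)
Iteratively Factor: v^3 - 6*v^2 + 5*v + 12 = (v + 1)*(v^2 - 7*v + 12) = (v - 4)*(v + 1)*(v - 3)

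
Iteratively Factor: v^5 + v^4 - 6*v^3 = (v)*(v^4 + v^3 - 6*v^2) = v^2*(v^3 + v^2 - 6*v) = v^3*(v^2 + v - 6) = v^3*(v - 2)*(v + 3)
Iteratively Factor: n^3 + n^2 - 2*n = (n)*(n^2 + n - 2) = n*(n - 1)*(n + 2)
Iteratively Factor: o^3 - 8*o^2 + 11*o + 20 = (o + 1)*(o^2 - 9*o + 20) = (o - 4)*(o + 1)*(o - 5)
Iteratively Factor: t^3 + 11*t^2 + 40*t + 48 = (t + 4)*(t^2 + 7*t + 12) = (t + 4)^2*(t + 3)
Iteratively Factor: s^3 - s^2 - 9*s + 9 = (s - 1)*(s^2 - 9) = (s - 1)*(s + 3)*(s - 3)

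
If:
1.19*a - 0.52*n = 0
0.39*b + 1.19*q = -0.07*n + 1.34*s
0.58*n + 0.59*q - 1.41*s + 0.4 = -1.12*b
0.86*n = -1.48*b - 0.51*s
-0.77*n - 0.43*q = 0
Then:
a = -0.11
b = 0.01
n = -0.24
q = 0.43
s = 0.37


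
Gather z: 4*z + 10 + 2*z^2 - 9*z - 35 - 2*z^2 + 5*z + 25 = 0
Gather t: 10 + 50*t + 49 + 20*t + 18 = 70*t + 77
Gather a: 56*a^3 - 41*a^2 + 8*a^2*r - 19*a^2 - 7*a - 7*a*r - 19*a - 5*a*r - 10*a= 56*a^3 + a^2*(8*r - 60) + a*(-12*r - 36)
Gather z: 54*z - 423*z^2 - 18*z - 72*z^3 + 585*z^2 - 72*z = -72*z^3 + 162*z^2 - 36*z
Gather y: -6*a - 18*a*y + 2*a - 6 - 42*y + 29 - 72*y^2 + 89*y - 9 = -4*a - 72*y^2 + y*(47 - 18*a) + 14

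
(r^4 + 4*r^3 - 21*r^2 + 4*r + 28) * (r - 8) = r^5 - 4*r^4 - 53*r^3 + 172*r^2 - 4*r - 224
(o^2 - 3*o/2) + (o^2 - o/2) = 2*o^2 - 2*o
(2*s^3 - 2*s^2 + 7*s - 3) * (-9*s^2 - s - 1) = -18*s^5 + 16*s^4 - 63*s^3 + 22*s^2 - 4*s + 3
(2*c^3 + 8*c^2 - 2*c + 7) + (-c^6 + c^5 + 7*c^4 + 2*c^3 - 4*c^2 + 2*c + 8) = -c^6 + c^5 + 7*c^4 + 4*c^3 + 4*c^2 + 15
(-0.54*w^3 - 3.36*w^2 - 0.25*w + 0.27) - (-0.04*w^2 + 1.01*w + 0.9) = -0.54*w^3 - 3.32*w^2 - 1.26*w - 0.63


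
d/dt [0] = 0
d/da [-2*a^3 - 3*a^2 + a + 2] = -6*a^2 - 6*a + 1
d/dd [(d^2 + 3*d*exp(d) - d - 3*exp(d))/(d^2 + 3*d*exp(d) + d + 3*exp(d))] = 2/(d^2 + 2*d + 1)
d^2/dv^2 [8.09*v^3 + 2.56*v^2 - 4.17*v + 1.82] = 48.54*v + 5.12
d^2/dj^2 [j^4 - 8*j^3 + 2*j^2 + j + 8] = 12*j^2 - 48*j + 4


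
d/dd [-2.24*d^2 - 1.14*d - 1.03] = -4.48*d - 1.14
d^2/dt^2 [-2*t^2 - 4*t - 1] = -4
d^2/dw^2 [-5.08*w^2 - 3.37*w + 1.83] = -10.1600000000000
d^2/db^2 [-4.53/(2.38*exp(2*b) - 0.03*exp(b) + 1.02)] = (-4.53*(4.76*exp(b) - 0.03)*(9.52*exp(b) - 0.06)*exp(b) + (43.1256*exp(b) - 0.1359)*(2.38*exp(2*b) - 0.03*exp(b) + 1.02))*exp(b)/(2.38*exp(2*b) - 0.03*exp(b) + 1.02)^3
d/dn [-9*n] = -9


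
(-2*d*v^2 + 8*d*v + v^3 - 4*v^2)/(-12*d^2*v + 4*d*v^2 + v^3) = (v - 4)/(6*d + v)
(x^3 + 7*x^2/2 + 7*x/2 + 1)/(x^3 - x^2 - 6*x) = (2*x^2 + 3*x + 1)/(2*x*(x - 3))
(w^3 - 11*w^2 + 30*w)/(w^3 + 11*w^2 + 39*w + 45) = w*(w^2 - 11*w + 30)/(w^3 + 11*w^2 + 39*w + 45)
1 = 1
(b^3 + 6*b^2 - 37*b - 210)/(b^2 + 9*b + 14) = (b^2 - b - 30)/(b + 2)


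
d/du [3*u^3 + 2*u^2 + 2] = u*(9*u + 4)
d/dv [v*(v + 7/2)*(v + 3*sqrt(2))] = 3*v^2 + 7*v + 6*sqrt(2)*v + 21*sqrt(2)/2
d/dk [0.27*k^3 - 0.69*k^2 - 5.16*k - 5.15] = 0.81*k^2 - 1.38*k - 5.16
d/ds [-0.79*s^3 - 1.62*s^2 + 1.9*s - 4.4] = -2.37*s^2 - 3.24*s + 1.9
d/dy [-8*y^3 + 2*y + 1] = 2 - 24*y^2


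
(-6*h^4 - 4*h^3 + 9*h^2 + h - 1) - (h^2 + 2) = -6*h^4 - 4*h^3 + 8*h^2 + h - 3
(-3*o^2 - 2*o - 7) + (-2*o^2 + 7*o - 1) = -5*o^2 + 5*o - 8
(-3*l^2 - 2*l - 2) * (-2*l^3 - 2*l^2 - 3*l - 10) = 6*l^5 + 10*l^4 + 17*l^3 + 40*l^2 + 26*l + 20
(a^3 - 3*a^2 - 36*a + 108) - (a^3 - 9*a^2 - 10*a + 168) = 6*a^2 - 26*a - 60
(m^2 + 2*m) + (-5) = m^2 + 2*m - 5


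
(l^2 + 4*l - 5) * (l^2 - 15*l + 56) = l^4 - 11*l^3 - 9*l^2 + 299*l - 280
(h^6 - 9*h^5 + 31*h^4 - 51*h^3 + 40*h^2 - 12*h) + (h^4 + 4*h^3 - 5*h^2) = h^6 - 9*h^5 + 32*h^4 - 47*h^3 + 35*h^2 - 12*h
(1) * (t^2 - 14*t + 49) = t^2 - 14*t + 49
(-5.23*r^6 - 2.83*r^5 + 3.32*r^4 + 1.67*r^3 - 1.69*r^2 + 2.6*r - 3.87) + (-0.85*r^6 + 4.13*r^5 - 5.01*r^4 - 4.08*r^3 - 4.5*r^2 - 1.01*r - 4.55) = -6.08*r^6 + 1.3*r^5 - 1.69*r^4 - 2.41*r^3 - 6.19*r^2 + 1.59*r - 8.42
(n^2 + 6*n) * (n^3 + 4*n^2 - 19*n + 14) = n^5 + 10*n^4 + 5*n^3 - 100*n^2 + 84*n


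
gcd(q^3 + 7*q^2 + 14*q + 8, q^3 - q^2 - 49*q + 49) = 1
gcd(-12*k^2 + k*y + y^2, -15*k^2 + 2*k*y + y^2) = -3*k + y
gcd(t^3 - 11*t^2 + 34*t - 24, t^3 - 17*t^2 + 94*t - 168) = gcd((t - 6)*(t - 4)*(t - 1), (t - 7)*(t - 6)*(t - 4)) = t^2 - 10*t + 24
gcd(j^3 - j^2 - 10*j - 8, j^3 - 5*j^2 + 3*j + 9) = j + 1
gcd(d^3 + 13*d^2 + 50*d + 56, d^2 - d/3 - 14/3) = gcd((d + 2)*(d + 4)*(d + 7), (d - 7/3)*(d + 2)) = d + 2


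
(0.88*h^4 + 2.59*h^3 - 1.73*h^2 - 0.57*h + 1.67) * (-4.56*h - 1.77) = -4.0128*h^5 - 13.368*h^4 + 3.3045*h^3 + 5.6613*h^2 - 6.6063*h - 2.9559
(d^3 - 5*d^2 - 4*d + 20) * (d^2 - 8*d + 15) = d^5 - 13*d^4 + 51*d^3 - 23*d^2 - 220*d + 300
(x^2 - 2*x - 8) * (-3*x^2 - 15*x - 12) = -3*x^4 - 9*x^3 + 42*x^2 + 144*x + 96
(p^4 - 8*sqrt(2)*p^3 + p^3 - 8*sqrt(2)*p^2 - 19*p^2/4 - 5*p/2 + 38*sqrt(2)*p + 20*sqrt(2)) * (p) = p^5 - 8*sqrt(2)*p^4 + p^4 - 8*sqrt(2)*p^3 - 19*p^3/4 - 5*p^2/2 + 38*sqrt(2)*p^2 + 20*sqrt(2)*p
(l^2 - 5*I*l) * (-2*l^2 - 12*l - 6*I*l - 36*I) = -2*l^4 - 12*l^3 + 4*I*l^3 - 30*l^2 + 24*I*l^2 - 180*l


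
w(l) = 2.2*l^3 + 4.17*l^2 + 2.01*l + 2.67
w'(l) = 6.6*l^2 + 8.34*l + 2.01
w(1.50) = 22.49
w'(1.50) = 29.37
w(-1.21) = 2.45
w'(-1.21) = 1.58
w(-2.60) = -13.03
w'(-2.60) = 24.94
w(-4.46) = -118.52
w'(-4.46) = 96.10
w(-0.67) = 2.53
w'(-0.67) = -0.62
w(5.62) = 536.18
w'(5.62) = 257.34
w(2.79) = 88.52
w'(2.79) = 76.65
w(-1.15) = 2.53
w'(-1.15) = 1.15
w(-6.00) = -334.47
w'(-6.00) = 189.57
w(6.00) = 640.05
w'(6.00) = 289.65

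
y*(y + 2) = y^2 + 2*y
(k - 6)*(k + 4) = k^2 - 2*k - 24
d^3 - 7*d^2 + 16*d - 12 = (d - 3)*(d - 2)^2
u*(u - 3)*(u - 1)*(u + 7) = u^4 + 3*u^3 - 25*u^2 + 21*u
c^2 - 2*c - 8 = (c - 4)*(c + 2)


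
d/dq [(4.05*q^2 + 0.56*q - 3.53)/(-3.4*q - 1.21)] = (-13.77*q^2 - 9.801*q - 12.6796)/(11.56*q^2 + 8.228*q + 1.4641)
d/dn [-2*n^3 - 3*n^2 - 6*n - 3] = -6*n^2 - 6*n - 6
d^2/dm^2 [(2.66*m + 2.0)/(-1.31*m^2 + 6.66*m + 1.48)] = ((2.62*m - 6.66)*(2.66*m + 2.0)*(5.24*m - 13.32) + (20.9076*m - 30.1912)*(-1.31*m^2 + 6.66*m + 1.48))/(-1.31*m^2 + 6.66*m + 1.48)^3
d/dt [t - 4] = 1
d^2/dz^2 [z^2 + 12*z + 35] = 2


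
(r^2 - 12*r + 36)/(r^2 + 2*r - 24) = (r^2 - 12*r + 36)/(r^2 + 2*r - 24)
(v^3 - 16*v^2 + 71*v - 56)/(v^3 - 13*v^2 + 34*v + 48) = (v^2 - 8*v + 7)/(v^2 - 5*v - 6)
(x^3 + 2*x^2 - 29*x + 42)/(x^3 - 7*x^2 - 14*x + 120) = (x^3 + 2*x^2 - 29*x + 42)/(x^3 - 7*x^2 - 14*x + 120)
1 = 1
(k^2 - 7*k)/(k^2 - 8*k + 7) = k/(k - 1)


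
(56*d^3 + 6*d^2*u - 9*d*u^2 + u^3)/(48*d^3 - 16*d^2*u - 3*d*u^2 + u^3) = (-14*d^2 - 5*d*u + u^2)/(-12*d^2 + d*u + u^2)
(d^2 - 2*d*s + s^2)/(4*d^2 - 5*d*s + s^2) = (-d + s)/(-4*d + s)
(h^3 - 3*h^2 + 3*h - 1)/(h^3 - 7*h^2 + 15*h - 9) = (h^2 - 2*h + 1)/(h^2 - 6*h + 9)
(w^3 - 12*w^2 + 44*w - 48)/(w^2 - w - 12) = (w^2 - 8*w + 12)/(w + 3)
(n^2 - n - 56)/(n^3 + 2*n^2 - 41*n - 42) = (n - 8)/(n^2 - 5*n - 6)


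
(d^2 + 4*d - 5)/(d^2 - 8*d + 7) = (d + 5)/(d - 7)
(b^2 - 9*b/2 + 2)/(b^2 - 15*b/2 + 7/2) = (b - 4)/(b - 7)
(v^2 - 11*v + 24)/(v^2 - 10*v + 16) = (v - 3)/(v - 2)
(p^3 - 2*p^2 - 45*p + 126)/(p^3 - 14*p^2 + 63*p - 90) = (p + 7)/(p - 5)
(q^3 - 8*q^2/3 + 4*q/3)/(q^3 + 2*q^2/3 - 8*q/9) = 3*(q - 2)/(3*q + 4)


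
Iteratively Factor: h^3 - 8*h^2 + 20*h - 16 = (h - 4)*(h^2 - 4*h + 4) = (h - 4)*(h - 2)*(h - 2)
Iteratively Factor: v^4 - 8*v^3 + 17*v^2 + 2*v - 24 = (v - 2)*(v^3 - 6*v^2 + 5*v + 12) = (v - 4)*(v - 2)*(v^2 - 2*v - 3) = (v - 4)*(v - 3)*(v - 2)*(v + 1)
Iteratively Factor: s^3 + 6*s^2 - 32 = (s + 4)*(s^2 + 2*s - 8) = (s + 4)^2*(s - 2)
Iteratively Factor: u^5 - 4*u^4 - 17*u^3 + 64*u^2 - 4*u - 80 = (u - 2)*(u^4 - 2*u^3 - 21*u^2 + 22*u + 40) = (u - 5)*(u - 2)*(u^3 + 3*u^2 - 6*u - 8) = (u - 5)*(u - 2)^2*(u^2 + 5*u + 4) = (u - 5)*(u - 2)^2*(u + 1)*(u + 4)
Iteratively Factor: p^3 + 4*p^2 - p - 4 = (p + 4)*(p^2 - 1) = (p + 1)*(p + 4)*(p - 1)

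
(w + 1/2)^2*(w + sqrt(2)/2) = w^3 + sqrt(2)*w^2/2 + w^2 + w/4 + sqrt(2)*w/2 + sqrt(2)/8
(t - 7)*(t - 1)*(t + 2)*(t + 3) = t^4 - 3*t^3 - 27*t^2 - 13*t + 42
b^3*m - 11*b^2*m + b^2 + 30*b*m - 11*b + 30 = (b - 6)*(b - 5)*(b*m + 1)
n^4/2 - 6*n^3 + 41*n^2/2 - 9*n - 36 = (n/2 + 1/2)*(n - 6)*(n - 4)*(n - 3)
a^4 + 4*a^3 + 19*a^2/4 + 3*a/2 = a*(a + 1/2)*(a + 3/2)*(a + 2)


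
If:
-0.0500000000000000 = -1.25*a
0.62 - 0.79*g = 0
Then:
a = 0.04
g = 0.78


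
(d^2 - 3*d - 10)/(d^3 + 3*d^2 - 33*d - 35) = (d + 2)/(d^2 + 8*d + 7)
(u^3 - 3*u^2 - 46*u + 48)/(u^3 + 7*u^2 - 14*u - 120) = (u^2 - 9*u + 8)/(u^2 + u - 20)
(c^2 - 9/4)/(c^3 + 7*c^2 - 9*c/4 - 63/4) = 1/(c + 7)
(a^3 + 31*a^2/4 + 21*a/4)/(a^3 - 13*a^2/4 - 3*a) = (a + 7)/(a - 4)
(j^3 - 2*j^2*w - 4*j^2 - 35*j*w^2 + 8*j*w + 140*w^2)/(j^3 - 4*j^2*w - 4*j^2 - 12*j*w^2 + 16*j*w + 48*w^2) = (-j^2 + 2*j*w + 35*w^2)/(-j^2 + 4*j*w + 12*w^2)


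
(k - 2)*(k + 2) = k^2 - 4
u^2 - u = u*(u - 1)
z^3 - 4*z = z*(z - 2)*(z + 2)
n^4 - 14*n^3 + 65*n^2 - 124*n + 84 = (n - 7)*(n - 3)*(n - 2)^2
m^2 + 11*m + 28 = (m + 4)*(m + 7)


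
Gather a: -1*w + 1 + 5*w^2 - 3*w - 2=5*w^2 - 4*w - 1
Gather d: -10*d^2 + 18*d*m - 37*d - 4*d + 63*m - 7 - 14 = -10*d^2 + d*(18*m - 41) + 63*m - 21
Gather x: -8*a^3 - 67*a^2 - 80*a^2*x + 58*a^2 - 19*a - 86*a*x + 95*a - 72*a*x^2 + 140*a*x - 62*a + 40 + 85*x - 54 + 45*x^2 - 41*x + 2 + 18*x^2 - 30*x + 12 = -8*a^3 - 9*a^2 + 14*a + x^2*(63 - 72*a) + x*(-80*a^2 + 54*a + 14)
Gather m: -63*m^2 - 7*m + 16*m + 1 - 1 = -63*m^2 + 9*m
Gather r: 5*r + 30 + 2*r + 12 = 7*r + 42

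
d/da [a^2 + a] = 2*a + 1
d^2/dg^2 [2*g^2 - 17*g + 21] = 4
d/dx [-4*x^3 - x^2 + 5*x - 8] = -12*x^2 - 2*x + 5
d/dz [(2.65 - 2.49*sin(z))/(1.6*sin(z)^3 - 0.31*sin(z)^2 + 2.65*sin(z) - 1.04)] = (7.968*sin(z)^3 - 13.4919*sin(z)^2 + 1.643*sin(z) - 4.4329)*cos(z)/(2.56*sin(z)^6 - 0.992*sin(z)^5 + 8.5761*sin(z)^4 - 4.971*sin(z)^3 + 7.6673*sin(z)^2 - 5.512*sin(z) + 1.0816)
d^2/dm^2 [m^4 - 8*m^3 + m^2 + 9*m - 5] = 12*m^2 - 48*m + 2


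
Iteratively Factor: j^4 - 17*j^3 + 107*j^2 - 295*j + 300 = (j - 5)*(j^3 - 12*j^2 + 47*j - 60) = (j - 5)^2*(j^2 - 7*j + 12) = (j - 5)^2*(j - 3)*(j - 4)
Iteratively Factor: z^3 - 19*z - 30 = (z - 5)*(z^2 + 5*z + 6) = (z - 5)*(z + 2)*(z + 3)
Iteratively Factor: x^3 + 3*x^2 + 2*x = (x + 1)*(x^2 + 2*x) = x*(x + 1)*(x + 2)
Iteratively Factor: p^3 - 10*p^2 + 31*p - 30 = (p - 3)*(p^2 - 7*p + 10) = (p - 5)*(p - 3)*(p - 2)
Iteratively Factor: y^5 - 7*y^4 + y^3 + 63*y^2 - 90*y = (y - 3)*(y^4 - 4*y^3 - 11*y^2 + 30*y) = y*(y - 3)*(y^3 - 4*y^2 - 11*y + 30) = y*(y - 5)*(y - 3)*(y^2 + y - 6) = y*(y - 5)*(y - 3)*(y - 2)*(y + 3)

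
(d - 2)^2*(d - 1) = d^3 - 5*d^2 + 8*d - 4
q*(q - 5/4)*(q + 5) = q^3 + 15*q^2/4 - 25*q/4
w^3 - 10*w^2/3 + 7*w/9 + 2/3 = (w - 3)*(w - 2/3)*(w + 1/3)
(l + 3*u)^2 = l^2 + 6*l*u + 9*u^2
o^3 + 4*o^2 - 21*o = o*(o - 3)*(o + 7)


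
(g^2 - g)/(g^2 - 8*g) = (g - 1)/(g - 8)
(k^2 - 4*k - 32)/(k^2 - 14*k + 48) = (k + 4)/(k - 6)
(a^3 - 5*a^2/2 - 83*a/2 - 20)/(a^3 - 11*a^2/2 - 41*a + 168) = (2*a^2 + 11*a + 5)/(2*a^2 + 5*a - 42)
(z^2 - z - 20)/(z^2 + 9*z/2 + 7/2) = 2*(z^2 - z - 20)/(2*z^2 + 9*z + 7)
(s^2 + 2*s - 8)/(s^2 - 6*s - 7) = (-s^2 - 2*s + 8)/(-s^2 + 6*s + 7)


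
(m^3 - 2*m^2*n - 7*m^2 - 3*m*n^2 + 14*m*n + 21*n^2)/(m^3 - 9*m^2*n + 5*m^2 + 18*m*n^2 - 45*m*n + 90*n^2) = (m^2 + m*n - 7*m - 7*n)/(m^2 - 6*m*n + 5*m - 30*n)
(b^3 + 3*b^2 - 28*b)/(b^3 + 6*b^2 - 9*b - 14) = b*(b - 4)/(b^2 - b - 2)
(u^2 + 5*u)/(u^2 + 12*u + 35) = u/(u + 7)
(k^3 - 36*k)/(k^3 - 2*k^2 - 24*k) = (k + 6)/(k + 4)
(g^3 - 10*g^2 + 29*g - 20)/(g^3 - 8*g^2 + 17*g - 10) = (g - 4)/(g - 2)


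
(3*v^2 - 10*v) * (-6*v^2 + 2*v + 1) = -18*v^4 + 66*v^3 - 17*v^2 - 10*v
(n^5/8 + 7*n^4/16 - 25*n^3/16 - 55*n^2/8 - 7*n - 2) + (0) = n^5/8 + 7*n^4/16 - 25*n^3/16 - 55*n^2/8 - 7*n - 2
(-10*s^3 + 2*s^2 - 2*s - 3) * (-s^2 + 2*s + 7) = 10*s^5 - 22*s^4 - 64*s^3 + 13*s^2 - 20*s - 21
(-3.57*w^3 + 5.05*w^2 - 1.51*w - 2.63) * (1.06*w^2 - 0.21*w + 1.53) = -3.7842*w^5 + 6.1027*w^4 - 8.1232*w^3 + 5.2558*w^2 - 1.758*w - 4.0239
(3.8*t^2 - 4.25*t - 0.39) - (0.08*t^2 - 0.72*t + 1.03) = 3.72*t^2 - 3.53*t - 1.42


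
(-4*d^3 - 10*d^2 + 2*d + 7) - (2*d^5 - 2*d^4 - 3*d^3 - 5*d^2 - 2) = -2*d^5 + 2*d^4 - d^3 - 5*d^2 + 2*d + 9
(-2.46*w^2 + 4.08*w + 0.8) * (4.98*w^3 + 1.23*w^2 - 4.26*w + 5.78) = -12.2508*w^5 + 17.2926*w^4 + 19.482*w^3 - 30.6156*w^2 + 20.1744*w + 4.624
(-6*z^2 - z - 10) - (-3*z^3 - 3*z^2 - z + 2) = 3*z^3 - 3*z^2 - 12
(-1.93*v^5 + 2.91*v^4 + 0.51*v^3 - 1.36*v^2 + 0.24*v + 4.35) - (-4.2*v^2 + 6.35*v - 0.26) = -1.93*v^5 + 2.91*v^4 + 0.51*v^3 + 2.84*v^2 - 6.11*v + 4.61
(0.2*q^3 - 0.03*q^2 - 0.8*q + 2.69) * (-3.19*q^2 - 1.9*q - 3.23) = -0.638*q^5 - 0.2843*q^4 + 1.963*q^3 - 6.9642*q^2 - 2.527*q - 8.6887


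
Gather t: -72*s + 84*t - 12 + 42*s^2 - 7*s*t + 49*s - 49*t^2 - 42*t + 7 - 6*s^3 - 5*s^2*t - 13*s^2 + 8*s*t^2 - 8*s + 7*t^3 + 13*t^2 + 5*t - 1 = -6*s^3 + 29*s^2 - 31*s + 7*t^3 + t^2*(8*s - 36) + t*(-5*s^2 - 7*s + 47) - 6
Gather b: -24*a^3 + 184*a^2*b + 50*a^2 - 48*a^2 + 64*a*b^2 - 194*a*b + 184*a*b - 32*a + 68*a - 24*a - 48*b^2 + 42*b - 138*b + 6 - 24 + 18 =-24*a^3 + 2*a^2 + 12*a + b^2*(64*a - 48) + b*(184*a^2 - 10*a - 96)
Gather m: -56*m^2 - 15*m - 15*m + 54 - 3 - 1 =-56*m^2 - 30*m + 50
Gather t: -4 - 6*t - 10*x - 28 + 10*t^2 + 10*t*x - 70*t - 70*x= 10*t^2 + t*(10*x - 76) - 80*x - 32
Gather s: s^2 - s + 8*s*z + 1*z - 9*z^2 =s^2 + s*(8*z - 1) - 9*z^2 + z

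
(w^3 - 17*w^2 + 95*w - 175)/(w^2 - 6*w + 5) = (w^2 - 12*w + 35)/(w - 1)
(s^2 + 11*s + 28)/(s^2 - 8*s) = (s^2 + 11*s + 28)/(s*(s - 8))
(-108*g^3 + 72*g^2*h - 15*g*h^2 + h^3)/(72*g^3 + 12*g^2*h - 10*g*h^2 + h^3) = (-3*g + h)/(2*g + h)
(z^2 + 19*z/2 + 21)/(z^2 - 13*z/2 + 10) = (2*z^2 + 19*z + 42)/(2*z^2 - 13*z + 20)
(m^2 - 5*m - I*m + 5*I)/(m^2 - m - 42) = (-m^2 + 5*m + I*m - 5*I)/(-m^2 + m + 42)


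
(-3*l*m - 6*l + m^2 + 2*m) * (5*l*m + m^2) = -15*l^2*m^2 - 30*l^2*m + 2*l*m^3 + 4*l*m^2 + m^4 + 2*m^3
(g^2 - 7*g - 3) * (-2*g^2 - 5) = -2*g^4 + 14*g^3 + g^2 + 35*g + 15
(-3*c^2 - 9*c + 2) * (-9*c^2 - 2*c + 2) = 27*c^4 + 87*c^3 - 6*c^2 - 22*c + 4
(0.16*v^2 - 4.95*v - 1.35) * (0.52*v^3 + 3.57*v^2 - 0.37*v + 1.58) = 0.0832*v^5 - 2.0028*v^4 - 18.4327*v^3 - 2.7352*v^2 - 7.3215*v - 2.133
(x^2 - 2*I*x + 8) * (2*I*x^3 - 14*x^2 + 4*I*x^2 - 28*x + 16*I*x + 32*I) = 2*I*x^5 - 10*x^4 + 4*I*x^4 - 20*x^3 + 60*I*x^3 - 80*x^2 + 120*I*x^2 - 160*x + 128*I*x + 256*I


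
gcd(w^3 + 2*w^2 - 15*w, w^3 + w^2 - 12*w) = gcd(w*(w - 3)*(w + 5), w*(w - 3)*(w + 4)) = w^2 - 3*w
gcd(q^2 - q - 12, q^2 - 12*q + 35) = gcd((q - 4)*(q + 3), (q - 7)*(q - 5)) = 1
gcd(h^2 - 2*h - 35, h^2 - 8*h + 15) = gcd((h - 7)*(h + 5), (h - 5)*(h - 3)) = 1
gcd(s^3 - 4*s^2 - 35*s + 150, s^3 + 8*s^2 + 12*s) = s + 6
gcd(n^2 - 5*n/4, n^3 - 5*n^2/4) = n^2 - 5*n/4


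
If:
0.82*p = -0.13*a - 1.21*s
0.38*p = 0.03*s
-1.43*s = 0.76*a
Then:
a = 0.00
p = 0.00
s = 0.00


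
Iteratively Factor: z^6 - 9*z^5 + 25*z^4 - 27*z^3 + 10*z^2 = (z - 1)*(z^5 - 8*z^4 + 17*z^3 - 10*z^2) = z*(z - 1)*(z^4 - 8*z^3 + 17*z^2 - 10*z) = z*(z - 1)^2*(z^3 - 7*z^2 + 10*z) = z*(z - 5)*(z - 1)^2*(z^2 - 2*z) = z*(z - 5)*(z - 2)*(z - 1)^2*(z)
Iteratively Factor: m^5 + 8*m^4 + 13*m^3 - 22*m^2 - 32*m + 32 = (m - 1)*(m^4 + 9*m^3 + 22*m^2 - 32) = (m - 1)*(m + 4)*(m^3 + 5*m^2 + 2*m - 8) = (m - 1)*(m + 2)*(m + 4)*(m^2 + 3*m - 4) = (m - 1)*(m + 2)*(m + 4)^2*(m - 1)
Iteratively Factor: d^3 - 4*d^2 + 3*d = (d - 1)*(d^2 - 3*d) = (d - 3)*(d - 1)*(d)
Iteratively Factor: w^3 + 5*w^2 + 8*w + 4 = (w + 2)*(w^2 + 3*w + 2) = (w + 2)^2*(w + 1)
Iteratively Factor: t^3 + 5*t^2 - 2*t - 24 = (t + 3)*(t^2 + 2*t - 8) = (t - 2)*(t + 3)*(t + 4)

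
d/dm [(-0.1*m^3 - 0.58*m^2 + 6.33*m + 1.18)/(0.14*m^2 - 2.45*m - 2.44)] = (-0.014*m^4 + 0.49*m^3 + 1.2668*m^2 + 2.5*m - 12.5542)/(0.0196*m^4 - 0.686*m^3 + 5.3193*m^2 + 11.956*m + 5.9536)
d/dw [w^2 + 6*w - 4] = 2*w + 6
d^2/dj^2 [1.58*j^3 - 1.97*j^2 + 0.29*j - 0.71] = 9.48*j - 3.94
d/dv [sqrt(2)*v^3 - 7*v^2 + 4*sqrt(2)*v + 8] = 3*sqrt(2)*v^2 - 14*v + 4*sqrt(2)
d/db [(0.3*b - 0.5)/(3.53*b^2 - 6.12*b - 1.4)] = (-1.059*b^2 + 3.53*b - 3.48)/(12.4609*b^4 - 43.2072*b^3 + 27.5704*b^2 + 17.136*b + 1.96)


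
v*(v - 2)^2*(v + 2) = v^4 - 2*v^3 - 4*v^2 + 8*v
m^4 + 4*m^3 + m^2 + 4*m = m*(m + 4)*(m - I)*(m + I)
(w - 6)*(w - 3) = w^2 - 9*w + 18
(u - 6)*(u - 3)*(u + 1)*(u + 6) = u^4 - 2*u^3 - 39*u^2 + 72*u + 108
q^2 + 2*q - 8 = (q - 2)*(q + 4)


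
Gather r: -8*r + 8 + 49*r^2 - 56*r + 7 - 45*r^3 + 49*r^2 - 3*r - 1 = -45*r^3 + 98*r^2 - 67*r + 14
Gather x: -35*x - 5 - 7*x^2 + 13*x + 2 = -7*x^2 - 22*x - 3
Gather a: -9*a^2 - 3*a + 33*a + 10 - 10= -9*a^2 + 30*a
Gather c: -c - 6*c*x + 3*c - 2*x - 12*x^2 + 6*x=c*(2 - 6*x) - 12*x^2 + 4*x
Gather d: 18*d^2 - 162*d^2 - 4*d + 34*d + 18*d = -144*d^2 + 48*d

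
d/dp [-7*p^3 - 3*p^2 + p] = -21*p^2 - 6*p + 1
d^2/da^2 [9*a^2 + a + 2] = 18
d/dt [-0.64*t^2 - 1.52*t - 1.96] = -1.28*t - 1.52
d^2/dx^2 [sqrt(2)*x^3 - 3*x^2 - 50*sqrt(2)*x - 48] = 6*sqrt(2)*x - 6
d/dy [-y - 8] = -1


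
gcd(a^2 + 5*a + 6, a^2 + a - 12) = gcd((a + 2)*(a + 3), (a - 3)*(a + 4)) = 1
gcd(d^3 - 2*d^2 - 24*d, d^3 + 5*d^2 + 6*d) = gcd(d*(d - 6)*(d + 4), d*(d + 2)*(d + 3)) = d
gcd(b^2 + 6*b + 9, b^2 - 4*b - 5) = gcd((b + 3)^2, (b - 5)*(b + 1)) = 1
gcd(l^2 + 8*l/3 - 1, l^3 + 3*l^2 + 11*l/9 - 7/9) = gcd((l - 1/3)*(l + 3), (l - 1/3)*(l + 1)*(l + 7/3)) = l - 1/3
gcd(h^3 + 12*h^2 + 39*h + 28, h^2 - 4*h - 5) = h + 1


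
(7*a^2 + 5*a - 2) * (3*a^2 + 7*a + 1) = 21*a^4 + 64*a^3 + 36*a^2 - 9*a - 2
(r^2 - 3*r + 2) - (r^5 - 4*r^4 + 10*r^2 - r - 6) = -r^5 + 4*r^4 - 9*r^2 - 2*r + 8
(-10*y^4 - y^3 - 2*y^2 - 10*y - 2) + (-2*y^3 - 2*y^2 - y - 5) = -10*y^4 - 3*y^3 - 4*y^2 - 11*y - 7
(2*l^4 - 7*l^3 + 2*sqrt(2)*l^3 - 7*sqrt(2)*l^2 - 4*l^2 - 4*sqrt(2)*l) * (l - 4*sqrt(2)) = 2*l^5 - 6*sqrt(2)*l^4 - 7*l^4 - 20*l^3 + 21*sqrt(2)*l^3 + 12*sqrt(2)*l^2 + 56*l^2 + 32*l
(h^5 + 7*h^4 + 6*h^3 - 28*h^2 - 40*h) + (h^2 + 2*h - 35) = h^5 + 7*h^4 + 6*h^3 - 27*h^2 - 38*h - 35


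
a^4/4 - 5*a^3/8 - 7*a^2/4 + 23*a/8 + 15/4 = (a/4 + 1/2)*(a - 3)*(a - 5/2)*(a + 1)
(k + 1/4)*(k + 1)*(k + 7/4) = k^3 + 3*k^2 + 39*k/16 + 7/16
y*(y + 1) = y^2 + y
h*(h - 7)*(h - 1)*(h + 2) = h^4 - 6*h^3 - 9*h^2 + 14*h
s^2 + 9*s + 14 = (s + 2)*(s + 7)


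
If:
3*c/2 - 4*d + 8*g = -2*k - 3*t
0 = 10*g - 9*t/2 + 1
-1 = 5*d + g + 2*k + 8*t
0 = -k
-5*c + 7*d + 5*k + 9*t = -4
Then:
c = 7276/12511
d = -998/12511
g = -1585/12511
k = 0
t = -742/12511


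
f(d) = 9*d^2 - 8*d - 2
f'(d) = 18*d - 8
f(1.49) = 6.06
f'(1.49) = 18.82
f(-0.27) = 0.82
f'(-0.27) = -12.86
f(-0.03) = -1.75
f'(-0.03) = -8.54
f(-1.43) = 27.84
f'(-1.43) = -33.74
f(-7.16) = 516.67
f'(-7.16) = -136.88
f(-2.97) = 101.15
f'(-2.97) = -61.46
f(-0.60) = 6.04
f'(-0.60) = -18.80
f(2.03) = 18.85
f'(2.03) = 28.54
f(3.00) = 55.00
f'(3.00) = 46.00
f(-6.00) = 370.00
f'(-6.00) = -116.00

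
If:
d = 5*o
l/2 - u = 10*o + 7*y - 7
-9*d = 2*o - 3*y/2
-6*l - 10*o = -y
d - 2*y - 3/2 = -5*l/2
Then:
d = -135/878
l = -48/439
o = -27/878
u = 6145/439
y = -423/439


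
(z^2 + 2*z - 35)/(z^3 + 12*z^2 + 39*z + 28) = (z - 5)/(z^2 + 5*z + 4)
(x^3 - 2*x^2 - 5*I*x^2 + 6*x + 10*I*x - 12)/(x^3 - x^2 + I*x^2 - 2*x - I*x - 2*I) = (x - 6*I)/(x + 1)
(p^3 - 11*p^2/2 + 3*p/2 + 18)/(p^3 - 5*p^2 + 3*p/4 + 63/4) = 2*(p - 4)/(2*p - 7)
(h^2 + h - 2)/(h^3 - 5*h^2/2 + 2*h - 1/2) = 2*(h + 2)/(2*h^2 - 3*h + 1)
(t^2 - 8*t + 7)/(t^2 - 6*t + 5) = (t - 7)/(t - 5)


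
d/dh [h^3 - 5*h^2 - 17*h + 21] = 3*h^2 - 10*h - 17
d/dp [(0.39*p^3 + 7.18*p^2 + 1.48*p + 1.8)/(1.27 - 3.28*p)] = (-2.5584*p^3 - 22.0645*p^2 + 18.2372*p + 7.7836)/(10.7584*p^2 - 8.3312*p + 1.6129)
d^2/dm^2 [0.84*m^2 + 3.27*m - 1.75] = 1.68000000000000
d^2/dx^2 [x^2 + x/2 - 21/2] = 2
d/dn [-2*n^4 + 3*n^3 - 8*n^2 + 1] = n*(-8*n^2 + 9*n - 16)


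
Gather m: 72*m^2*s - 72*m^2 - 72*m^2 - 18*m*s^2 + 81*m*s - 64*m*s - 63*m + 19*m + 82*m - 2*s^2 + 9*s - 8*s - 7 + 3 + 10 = m^2*(72*s - 144) + m*(-18*s^2 + 17*s + 38) - 2*s^2 + s + 6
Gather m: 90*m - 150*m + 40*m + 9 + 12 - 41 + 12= -20*m - 8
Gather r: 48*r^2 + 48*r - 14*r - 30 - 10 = 48*r^2 + 34*r - 40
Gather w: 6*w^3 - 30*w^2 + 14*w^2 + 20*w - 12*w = 6*w^3 - 16*w^2 + 8*w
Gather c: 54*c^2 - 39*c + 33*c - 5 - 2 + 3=54*c^2 - 6*c - 4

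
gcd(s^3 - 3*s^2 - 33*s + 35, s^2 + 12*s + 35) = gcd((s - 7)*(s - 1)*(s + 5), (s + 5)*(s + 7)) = s + 5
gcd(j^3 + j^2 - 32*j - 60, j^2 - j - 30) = j^2 - j - 30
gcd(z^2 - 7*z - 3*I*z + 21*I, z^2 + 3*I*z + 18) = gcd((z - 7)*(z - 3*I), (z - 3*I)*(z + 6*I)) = z - 3*I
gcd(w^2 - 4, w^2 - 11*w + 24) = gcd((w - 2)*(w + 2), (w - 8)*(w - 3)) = 1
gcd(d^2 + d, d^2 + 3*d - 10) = 1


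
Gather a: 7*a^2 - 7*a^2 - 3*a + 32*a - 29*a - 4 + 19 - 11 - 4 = 0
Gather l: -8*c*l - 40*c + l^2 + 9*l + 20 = -40*c + l^2 + l*(9 - 8*c) + 20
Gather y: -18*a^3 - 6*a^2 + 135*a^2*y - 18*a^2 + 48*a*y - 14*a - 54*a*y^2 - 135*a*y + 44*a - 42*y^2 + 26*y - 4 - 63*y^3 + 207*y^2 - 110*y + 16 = -18*a^3 - 24*a^2 + 30*a - 63*y^3 + y^2*(165 - 54*a) + y*(135*a^2 - 87*a - 84) + 12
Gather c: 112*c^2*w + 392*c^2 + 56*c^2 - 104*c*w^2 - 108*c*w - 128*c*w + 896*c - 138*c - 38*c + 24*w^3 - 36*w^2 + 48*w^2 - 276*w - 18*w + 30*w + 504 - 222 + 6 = c^2*(112*w + 448) + c*(-104*w^2 - 236*w + 720) + 24*w^3 + 12*w^2 - 264*w + 288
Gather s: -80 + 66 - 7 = -21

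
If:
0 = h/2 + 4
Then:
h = -8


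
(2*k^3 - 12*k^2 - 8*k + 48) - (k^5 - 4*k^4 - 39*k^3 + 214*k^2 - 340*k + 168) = -k^5 + 4*k^4 + 41*k^3 - 226*k^2 + 332*k - 120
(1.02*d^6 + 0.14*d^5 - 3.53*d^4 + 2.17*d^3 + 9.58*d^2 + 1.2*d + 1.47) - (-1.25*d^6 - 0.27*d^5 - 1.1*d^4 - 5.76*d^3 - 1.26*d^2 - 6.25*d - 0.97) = 2.27*d^6 + 0.41*d^5 - 2.43*d^4 + 7.93*d^3 + 10.84*d^2 + 7.45*d + 2.44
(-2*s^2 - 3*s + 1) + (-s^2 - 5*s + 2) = -3*s^2 - 8*s + 3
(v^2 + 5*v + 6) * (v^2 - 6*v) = v^4 - v^3 - 24*v^2 - 36*v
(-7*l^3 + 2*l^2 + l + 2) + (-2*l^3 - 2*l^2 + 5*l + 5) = -9*l^3 + 6*l + 7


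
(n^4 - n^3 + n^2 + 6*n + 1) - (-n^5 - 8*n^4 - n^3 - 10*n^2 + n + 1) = n^5 + 9*n^4 + 11*n^2 + 5*n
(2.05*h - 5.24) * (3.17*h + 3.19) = 6.4985*h^2 - 10.0713*h - 16.7156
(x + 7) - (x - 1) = 8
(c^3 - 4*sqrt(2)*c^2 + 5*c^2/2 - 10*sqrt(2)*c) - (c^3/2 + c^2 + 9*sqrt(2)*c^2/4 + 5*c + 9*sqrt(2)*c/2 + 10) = c^3/2 - 25*sqrt(2)*c^2/4 + 3*c^2/2 - 29*sqrt(2)*c/2 - 5*c - 10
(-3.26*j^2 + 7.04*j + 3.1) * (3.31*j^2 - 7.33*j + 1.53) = -10.7906*j^4 + 47.1982*j^3 - 46.33*j^2 - 11.9518*j + 4.743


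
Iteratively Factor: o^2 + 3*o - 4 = (o - 1)*(o + 4)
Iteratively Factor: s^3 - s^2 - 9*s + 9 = (s - 1)*(s^2 - 9) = (s - 3)*(s - 1)*(s + 3)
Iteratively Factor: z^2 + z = (z + 1)*(z)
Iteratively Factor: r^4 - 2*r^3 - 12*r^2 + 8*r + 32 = (r + 2)*(r^3 - 4*r^2 - 4*r + 16) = (r - 4)*(r + 2)*(r^2 - 4) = (r - 4)*(r - 2)*(r + 2)*(r + 2)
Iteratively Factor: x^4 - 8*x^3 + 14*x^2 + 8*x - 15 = (x - 5)*(x^3 - 3*x^2 - x + 3) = (x - 5)*(x + 1)*(x^2 - 4*x + 3) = (x - 5)*(x - 1)*(x + 1)*(x - 3)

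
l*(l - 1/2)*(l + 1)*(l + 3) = l^4 + 7*l^3/2 + l^2 - 3*l/2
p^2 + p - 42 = (p - 6)*(p + 7)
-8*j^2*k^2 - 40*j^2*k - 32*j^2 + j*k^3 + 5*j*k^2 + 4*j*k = (-8*j + k)*(k + 4)*(j*k + j)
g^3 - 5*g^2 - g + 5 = (g - 5)*(g - 1)*(g + 1)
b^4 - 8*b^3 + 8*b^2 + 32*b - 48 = (b - 6)*(b - 2)^2*(b + 2)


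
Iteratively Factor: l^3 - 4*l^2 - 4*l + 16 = (l - 2)*(l^2 - 2*l - 8) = (l - 4)*(l - 2)*(l + 2)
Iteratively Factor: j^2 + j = (j)*(j + 1)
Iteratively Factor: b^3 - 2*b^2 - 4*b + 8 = (b - 2)*(b^2 - 4) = (b - 2)*(b + 2)*(b - 2)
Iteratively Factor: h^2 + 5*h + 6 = (h + 3)*(h + 2)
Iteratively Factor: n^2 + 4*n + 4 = (n + 2)*(n + 2)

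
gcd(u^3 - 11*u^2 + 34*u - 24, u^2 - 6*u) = u - 6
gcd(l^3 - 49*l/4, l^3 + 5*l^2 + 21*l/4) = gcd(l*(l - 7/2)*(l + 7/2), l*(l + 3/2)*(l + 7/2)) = l^2 + 7*l/2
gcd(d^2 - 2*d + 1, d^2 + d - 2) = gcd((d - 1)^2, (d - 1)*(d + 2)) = d - 1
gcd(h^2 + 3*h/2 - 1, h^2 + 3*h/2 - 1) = h^2 + 3*h/2 - 1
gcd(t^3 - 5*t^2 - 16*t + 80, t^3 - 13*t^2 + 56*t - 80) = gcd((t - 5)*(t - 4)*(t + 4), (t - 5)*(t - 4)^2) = t^2 - 9*t + 20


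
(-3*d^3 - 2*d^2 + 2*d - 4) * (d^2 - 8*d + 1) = -3*d^5 + 22*d^4 + 15*d^3 - 22*d^2 + 34*d - 4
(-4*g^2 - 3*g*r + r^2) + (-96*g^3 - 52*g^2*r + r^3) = -96*g^3 - 52*g^2*r - 4*g^2 - 3*g*r + r^3 + r^2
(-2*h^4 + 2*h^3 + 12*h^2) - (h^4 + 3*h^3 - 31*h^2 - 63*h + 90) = -3*h^4 - h^3 + 43*h^2 + 63*h - 90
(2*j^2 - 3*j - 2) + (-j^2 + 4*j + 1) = j^2 + j - 1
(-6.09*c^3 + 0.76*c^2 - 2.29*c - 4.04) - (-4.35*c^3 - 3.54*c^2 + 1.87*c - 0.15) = -1.74*c^3 + 4.3*c^2 - 4.16*c - 3.89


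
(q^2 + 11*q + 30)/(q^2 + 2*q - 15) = (q + 6)/(q - 3)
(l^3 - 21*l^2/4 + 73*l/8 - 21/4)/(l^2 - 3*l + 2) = (8*l^2 - 26*l + 21)/(8*(l - 1))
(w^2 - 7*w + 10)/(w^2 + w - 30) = (w - 2)/(w + 6)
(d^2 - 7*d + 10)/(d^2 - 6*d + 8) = (d - 5)/(d - 4)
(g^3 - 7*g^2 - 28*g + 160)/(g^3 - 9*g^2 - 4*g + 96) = (g + 5)/(g + 3)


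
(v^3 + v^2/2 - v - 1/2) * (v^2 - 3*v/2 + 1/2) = v^5 - v^4 - 5*v^3/4 + 5*v^2/4 + v/4 - 1/4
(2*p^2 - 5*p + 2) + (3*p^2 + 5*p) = 5*p^2 + 2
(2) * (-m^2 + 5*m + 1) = -2*m^2 + 10*m + 2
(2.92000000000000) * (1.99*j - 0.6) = 5.8108*j - 1.752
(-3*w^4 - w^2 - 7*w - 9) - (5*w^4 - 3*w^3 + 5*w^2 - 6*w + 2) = -8*w^4 + 3*w^3 - 6*w^2 - w - 11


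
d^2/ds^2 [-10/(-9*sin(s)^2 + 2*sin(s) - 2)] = 20*(-162*sin(s)^4 + 27*sin(s)^3 + 277*sin(s)^2 - 56*sin(s) - 14)/(9*sin(s)^2 - 2*sin(s) + 2)^3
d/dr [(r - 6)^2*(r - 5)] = (r - 6)*(3*r - 16)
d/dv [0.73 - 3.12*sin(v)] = -3.12*cos(v)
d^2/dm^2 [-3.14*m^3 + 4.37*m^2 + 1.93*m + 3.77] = 8.74 - 18.84*m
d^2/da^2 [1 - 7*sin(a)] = 7*sin(a)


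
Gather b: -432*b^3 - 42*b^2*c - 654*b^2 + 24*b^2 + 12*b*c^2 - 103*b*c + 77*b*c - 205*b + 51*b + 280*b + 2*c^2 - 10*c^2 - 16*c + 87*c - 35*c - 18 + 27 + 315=-432*b^3 + b^2*(-42*c - 630) + b*(12*c^2 - 26*c + 126) - 8*c^2 + 36*c + 324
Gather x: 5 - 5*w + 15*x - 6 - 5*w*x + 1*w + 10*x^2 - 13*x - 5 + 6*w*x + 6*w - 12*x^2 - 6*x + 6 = 2*w - 2*x^2 + x*(w - 4)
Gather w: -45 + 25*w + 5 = 25*w - 40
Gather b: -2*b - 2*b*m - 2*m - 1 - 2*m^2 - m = b*(-2*m - 2) - 2*m^2 - 3*m - 1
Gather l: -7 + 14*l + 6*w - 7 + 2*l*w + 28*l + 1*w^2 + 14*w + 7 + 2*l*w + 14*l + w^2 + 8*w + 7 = l*(4*w + 56) + 2*w^2 + 28*w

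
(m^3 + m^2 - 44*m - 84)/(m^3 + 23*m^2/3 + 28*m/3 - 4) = 3*(m - 7)/(3*m - 1)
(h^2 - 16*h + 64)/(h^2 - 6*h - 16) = (h - 8)/(h + 2)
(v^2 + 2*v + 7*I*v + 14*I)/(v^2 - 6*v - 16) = (v + 7*I)/(v - 8)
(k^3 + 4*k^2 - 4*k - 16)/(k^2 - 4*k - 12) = (k^2 + 2*k - 8)/(k - 6)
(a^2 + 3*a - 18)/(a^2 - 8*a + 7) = (a^2 + 3*a - 18)/(a^2 - 8*a + 7)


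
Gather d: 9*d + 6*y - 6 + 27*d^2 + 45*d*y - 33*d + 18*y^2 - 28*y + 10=27*d^2 + d*(45*y - 24) + 18*y^2 - 22*y + 4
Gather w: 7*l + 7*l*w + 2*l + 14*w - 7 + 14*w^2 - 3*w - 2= 9*l + 14*w^2 + w*(7*l + 11) - 9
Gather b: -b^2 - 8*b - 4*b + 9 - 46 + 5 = -b^2 - 12*b - 32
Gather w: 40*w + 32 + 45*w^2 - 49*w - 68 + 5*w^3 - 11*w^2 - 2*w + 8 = 5*w^3 + 34*w^2 - 11*w - 28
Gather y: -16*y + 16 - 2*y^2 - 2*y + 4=-2*y^2 - 18*y + 20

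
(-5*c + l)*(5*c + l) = -25*c^2 + l^2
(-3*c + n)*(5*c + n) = -15*c^2 + 2*c*n + n^2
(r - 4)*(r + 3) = r^2 - r - 12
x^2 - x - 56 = (x - 8)*(x + 7)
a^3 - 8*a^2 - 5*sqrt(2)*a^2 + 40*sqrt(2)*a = a*(a - 8)*(a - 5*sqrt(2))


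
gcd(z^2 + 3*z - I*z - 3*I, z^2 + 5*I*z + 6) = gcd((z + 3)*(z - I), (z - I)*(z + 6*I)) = z - I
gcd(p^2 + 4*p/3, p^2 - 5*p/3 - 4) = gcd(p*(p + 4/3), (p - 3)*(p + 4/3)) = p + 4/3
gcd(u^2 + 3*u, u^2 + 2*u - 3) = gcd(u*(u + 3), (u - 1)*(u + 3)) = u + 3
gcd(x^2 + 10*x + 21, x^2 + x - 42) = x + 7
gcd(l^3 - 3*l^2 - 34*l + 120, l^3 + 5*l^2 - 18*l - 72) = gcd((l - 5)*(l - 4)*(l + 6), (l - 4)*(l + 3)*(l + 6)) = l^2 + 2*l - 24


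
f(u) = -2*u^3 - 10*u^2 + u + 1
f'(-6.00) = -95.00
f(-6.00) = 67.00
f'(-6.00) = -95.00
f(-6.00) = 67.00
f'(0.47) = -9.73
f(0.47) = -0.95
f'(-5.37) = -64.62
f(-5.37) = 16.97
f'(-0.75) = 12.62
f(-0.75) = -4.53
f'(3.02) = -114.12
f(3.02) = -142.27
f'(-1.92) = 17.28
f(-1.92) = -23.63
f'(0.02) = 0.60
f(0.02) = 1.02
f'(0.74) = -17.09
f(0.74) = -4.55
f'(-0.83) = 13.47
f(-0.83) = -5.58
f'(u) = -6*u^2 - 20*u + 1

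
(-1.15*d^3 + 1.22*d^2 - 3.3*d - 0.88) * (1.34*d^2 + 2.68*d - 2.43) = -1.541*d^5 - 1.4472*d^4 + 1.6421*d^3 - 12.9878*d^2 + 5.6606*d + 2.1384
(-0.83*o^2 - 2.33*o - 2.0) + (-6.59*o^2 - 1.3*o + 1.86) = -7.42*o^2 - 3.63*o - 0.14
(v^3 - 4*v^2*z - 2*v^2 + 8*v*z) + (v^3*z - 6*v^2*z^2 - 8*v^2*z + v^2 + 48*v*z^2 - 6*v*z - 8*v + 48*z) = v^3*z + v^3 - 6*v^2*z^2 - 12*v^2*z - v^2 + 48*v*z^2 + 2*v*z - 8*v + 48*z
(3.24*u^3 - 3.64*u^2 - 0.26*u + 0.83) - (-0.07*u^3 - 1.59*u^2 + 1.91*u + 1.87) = 3.31*u^3 - 2.05*u^2 - 2.17*u - 1.04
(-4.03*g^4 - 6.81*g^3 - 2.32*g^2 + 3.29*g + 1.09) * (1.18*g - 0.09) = -4.7554*g^5 - 7.6731*g^4 - 2.1247*g^3 + 4.091*g^2 + 0.9901*g - 0.0981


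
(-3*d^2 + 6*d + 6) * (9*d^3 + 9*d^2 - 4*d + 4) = -27*d^5 + 27*d^4 + 120*d^3 + 18*d^2 + 24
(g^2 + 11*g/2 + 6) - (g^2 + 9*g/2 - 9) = g + 15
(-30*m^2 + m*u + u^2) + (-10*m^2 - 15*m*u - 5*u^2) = -40*m^2 - 14*m*u - 4*u^2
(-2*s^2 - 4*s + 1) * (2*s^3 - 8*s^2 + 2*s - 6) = -4*s^5 + 8*s^4 + 30*s^3 - 4*s^2 + 26*s - 6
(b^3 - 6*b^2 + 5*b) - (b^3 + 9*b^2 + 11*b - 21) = -15*b^2 - 6*b + 21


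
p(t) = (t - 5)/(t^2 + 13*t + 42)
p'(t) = (-2*t - 13)*(t - 5)/(t^2 + 13*t + 42)^2 + 1/(t^2 + 13*t + 42) = (t^2 + 13*t - (t - 5)*(2*t + 13) + 42)/(t^2 + 13*t + 42)^2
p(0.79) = -0.08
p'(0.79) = 0.04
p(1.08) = -0.07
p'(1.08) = 0.04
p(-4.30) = -2.03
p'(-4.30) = 2.16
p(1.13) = -0.07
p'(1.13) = 0.03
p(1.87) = -0.04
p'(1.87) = 0.03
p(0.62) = -0.09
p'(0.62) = 0.04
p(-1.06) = -0.21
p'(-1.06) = 0.11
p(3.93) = -0.01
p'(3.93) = 0.01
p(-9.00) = -2.33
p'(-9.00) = -1.78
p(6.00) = 0.01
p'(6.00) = 0.01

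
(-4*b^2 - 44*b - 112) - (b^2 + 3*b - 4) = -5*b^2 - 47*b - 108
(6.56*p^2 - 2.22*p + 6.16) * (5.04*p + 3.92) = 33.0624*p^3 + 14.5264*p^2 + 22.344*p + 24.1472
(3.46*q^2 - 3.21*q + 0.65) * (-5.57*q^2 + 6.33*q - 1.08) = -19.2722*q^4 + 39.7815*q^3 - 27.6766*q^2 + 7.5813*q - 0.702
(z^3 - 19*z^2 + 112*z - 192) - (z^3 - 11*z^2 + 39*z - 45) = -8*z^2 + 73*z - 147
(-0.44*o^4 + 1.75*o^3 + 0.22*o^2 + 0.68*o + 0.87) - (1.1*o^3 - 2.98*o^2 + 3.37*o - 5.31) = -0.44*o^4 + 0.65*o^3 + 3.2*o^2 - 2.69*o + 6.18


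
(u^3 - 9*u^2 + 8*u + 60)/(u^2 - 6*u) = u - 3 - 10/u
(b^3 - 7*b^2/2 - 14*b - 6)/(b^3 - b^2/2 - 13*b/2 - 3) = (b - 6)/(b - 3)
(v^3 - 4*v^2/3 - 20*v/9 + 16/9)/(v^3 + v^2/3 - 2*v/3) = (3*v^2 - 2*v - 8)/(3*v*(v + 1))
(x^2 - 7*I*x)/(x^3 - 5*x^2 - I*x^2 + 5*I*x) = (x - 7*I)/(x^2 - 5*x - I*x + 5*I)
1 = 1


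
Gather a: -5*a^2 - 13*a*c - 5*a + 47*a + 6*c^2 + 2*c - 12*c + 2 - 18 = -5*a^2 + a*(42 - 13*c) + 6*c^2 - 10*c - 16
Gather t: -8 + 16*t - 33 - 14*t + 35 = 2*t - 6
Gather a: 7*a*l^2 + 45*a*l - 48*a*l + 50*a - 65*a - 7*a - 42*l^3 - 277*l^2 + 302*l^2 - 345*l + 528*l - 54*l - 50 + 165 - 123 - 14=a*(7*l^2 - 3*l - 22) - 42*l^3 + 25*l^2 + 129*l - 22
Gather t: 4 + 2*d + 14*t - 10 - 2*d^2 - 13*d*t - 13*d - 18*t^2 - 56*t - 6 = -2*d^2 - 11*d - 18*t^2 + t*(-13*d - 42) - 12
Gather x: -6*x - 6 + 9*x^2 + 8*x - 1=9*x^2 + 2*x - 7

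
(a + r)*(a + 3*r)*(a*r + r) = a^3*r + 4*a^2*r^2 + a^2*r + 3*a*r^3 + 4*a*r^2 + 3*r^3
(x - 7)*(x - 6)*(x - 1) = x^3 - 14*x^2 + 55*x - 42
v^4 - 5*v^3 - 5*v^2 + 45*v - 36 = (v - 4)*(v - 3)*(v - 1)*(v + 3)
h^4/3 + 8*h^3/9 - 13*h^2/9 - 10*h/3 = h*(h/3 + 1)*(h - 2)*(h + 5/3)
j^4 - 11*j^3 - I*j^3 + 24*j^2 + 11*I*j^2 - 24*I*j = j*(j - 8)*(j - 3)*(j - I)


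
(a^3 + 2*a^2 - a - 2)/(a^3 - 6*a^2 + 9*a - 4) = (a^2 + 3*a + 2)/(a^2 - 5*a + 4)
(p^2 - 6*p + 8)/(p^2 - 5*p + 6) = (p - 4)/(p - 3)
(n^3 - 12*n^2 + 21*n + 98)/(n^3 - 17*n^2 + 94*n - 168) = (n^2 - 5*n - 14)/(n^2 - 10*n + 24)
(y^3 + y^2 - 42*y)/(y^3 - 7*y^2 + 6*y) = (y + 7)/(y - 1)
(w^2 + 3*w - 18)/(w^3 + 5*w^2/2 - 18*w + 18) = 2*(w - 3)/(2*w^2 - 7*w + 6)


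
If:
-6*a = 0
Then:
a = 0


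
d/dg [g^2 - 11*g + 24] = 2*g - 11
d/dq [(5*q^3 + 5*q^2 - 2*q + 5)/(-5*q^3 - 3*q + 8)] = (25*q^4 - 50*q^3 + 180*q^2 + 80*q - 1)/(25*q^6 + 30*q^4 - 80*q^3 + 9*q^2 - 48*q + 64)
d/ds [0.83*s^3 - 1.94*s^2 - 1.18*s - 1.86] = 2.49*s^2 - 3.88*s - 1.18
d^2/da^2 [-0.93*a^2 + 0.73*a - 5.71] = -1.86000000000000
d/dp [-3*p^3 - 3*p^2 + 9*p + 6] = -9*p^2 - 6*p + 9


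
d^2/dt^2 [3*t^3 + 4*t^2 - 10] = 18*t + 8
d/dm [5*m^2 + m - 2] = 10*m + 1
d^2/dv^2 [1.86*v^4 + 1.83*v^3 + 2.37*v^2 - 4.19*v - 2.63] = 22.32*v^2 + 10.98*v + 4.74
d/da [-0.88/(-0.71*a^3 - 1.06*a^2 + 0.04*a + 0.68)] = (-1.8744*a^2 - 1.8656*a + 0.0352)/(0.71*a^3 + 1.06*a^2 - 0.04*a - 0.68)^2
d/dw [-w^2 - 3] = -2*w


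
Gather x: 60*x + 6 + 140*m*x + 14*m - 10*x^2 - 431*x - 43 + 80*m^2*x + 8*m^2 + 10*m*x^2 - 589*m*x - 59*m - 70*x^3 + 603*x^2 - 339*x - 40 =8*m^2 - 45*m - 70*x^3 + x^2*(10*m + 593) + x*(80*m^2 - 449*m - 710) - 77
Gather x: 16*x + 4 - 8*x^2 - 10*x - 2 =-8*x^2 + 6*x + 2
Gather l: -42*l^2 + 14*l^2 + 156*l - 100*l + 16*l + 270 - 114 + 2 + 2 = -28*l^2 + 72*l + 160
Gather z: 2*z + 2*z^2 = 2*z^2 + 2*z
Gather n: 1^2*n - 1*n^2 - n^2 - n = -2*n^2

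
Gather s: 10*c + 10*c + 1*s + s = 20*c + 2*s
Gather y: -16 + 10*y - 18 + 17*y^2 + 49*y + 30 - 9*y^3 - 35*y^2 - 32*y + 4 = -9*y^3 - 18*y^2 + 27*y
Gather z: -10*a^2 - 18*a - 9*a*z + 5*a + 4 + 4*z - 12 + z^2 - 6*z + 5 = -10*a^2 - 13*a + z^2 + z*(-9*a - 2) - 3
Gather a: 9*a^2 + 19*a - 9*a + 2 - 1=9*a^2 + 10*a + 1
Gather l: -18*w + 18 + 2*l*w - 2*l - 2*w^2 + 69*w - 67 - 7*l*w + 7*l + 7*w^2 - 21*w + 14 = l*(5 - 5*w) + 5*w^2 + 30*w - 35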